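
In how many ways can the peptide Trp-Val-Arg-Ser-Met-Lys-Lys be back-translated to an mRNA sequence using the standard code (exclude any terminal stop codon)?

576

Trp: 1 codon.
Val: 4 codons.
Arg: 6 codons.
Ser: 6 codons.
Met: 1 codon.
Lys: 2 codons.
Lys: 2 codons.
1 × 4 × 6 × 6 × 1 × 2 × 2 = 576.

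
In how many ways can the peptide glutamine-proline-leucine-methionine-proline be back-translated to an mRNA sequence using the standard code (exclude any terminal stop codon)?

192

Gln: 2 codons.
Pro: 4 codons.
Leu: 6 codons.
Met: 1 codon.
Pro: 4 codons.
2 × 4 × 6 × 1 × 4 = 192.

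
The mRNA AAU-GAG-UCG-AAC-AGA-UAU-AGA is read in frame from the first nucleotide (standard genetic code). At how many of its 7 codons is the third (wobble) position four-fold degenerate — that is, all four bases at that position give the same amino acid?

1

Codon 1 AAU (Asn): third position 2-fold.
Codon 2 GAG (Glu): third position 2-fold.
Codon 3 UCG (Ser): third position 4-fold.
Codon 4 AAC (Asn): third position 2-fold.
Codon 5 AGA (Arg): third position 2-fold.
Codon 6 UAU (Tyr): third position 2-fold.
Codon 7 AGA (Arg): third position 2-fold.
Four-fold degenerate third positions: 1.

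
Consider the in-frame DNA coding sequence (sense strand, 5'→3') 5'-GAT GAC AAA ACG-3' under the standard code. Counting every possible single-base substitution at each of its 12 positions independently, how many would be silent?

6

Codon 1 (GAT, Asp): 1 synonymous substitution.
Codon 2 (GAC, Asp): 1 synonymous substitution.
Codon 3 (AAA, Lys): 1 synonymous substitution.
Codon 4 (ACG, Thr): 3 synonymous substitutions.
Total: 1 + 1 + 1 + 3 = 6.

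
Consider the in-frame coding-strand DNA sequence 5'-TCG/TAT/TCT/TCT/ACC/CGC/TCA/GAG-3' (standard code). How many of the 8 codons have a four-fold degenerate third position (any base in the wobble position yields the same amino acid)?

6

Codon 1 TCG (Ser): third position 4-fold.
Codon 2 TAT (Tyr): third position 2-fold.
Codon 3 TCT (Ser): third position 4-fold.
Codon 4 TCT (Ser): third position 4-fold.
Codon 5 ACC (Thr): third position 4-fold.
Codon 6 CGC (Arg): third position 4-fold.
Codon 7 TCA (Ser): third position 4-fold.
Codon 8 GAG (Glu): third position 2-fold.
Four-fold degenerate third positions: 6.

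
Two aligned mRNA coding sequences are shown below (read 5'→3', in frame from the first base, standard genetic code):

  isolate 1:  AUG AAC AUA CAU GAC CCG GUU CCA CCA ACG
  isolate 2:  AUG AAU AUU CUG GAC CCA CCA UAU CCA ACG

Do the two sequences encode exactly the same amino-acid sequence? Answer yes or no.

Codon 1: AUG Met / AUG Met — identical.
Codon 2: AAC Asn / AAU Asn — synonymous.
Codon 3: AUA Ile / AUU Ile — synonymous.
Codon 4: CAU His / CUG Leu — nonsynonymous.
Codon 5: GAC Asp / GAC Asp — identical.
Codon 6: CCG Pro / CCA Pro — synonymous.
Codon 7: GUU Val / CCA Pro — nonsynonymous.
Codon 8: CCA Pro / UAU Tyr — nonsynonymous.
Codon 9: CCA Pro / CCA Pro — identical.
Codon 10: ACG Thr / ACG Thr — identical.
Nonsynonymous differences: 3 → different protein.

no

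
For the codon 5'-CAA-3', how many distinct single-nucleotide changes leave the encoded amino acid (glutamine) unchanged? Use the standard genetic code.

Position 1: none → 0 synonymous.
Position 2: none → 0 synonymous.
Position 3: CAG → 1 synonymous.
Total: 0 + 0 + 1 = 1.

1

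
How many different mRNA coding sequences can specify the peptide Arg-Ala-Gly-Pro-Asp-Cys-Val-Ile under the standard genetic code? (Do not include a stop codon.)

Arg: 6 codons.
Ala: 4 codons.
Gly: 4 codons.
Pro: 4 codons.
Asp: 2 codons.
Cys: 2 codons.
Val: 4 codons.
Ile: 3 codons.
6 × 4 × 4 × 4 × 2 × 2 × 4 × 3 = 18432.

18432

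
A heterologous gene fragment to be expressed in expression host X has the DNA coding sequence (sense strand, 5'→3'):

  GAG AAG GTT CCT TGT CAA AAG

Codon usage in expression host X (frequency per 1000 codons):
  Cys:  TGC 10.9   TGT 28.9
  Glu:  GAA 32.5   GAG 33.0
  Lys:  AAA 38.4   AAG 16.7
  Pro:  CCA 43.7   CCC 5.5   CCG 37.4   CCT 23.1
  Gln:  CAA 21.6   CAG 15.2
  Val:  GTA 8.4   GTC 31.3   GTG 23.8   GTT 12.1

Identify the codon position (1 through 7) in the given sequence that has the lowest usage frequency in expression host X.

Codon 1 GAG (Glu): 33.0 per 1000.
Codon 2 AAG (Lys): 16.7 per 1000.
Codon 3 GTT (Val): 12.1 per 1000.
Codon 4 CCT (Pro): 23.1 per 1000.
Codon 5 TGT (Cys): 28.9 per 1000.
Codon 6 CAA (Gln): 21.6 per 1000.
Codon 7 AAG (Lys): 16.7 per 1000.
Lowest frequency is 12.1 at codon 3.

3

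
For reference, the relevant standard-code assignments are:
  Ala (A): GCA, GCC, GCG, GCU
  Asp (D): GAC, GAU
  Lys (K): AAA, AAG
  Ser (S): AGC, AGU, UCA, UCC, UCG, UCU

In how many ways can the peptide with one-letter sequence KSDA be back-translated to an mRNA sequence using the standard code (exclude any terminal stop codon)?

Lys: 2 codons.
Ser: 6 codons.
Asp: 2 codons.
Ala: 4 codons.
2 × 6 × 2 × 4 = 96.

96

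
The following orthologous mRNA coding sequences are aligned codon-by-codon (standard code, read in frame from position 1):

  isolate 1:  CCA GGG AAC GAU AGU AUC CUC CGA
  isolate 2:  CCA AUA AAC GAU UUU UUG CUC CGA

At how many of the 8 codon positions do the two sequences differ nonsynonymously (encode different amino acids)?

Codon 1: CCA Pro / CCA Pro — identical.
Codon 2: GGG Gly / AUA Ile — nonsynonymous.
Codon 3: AAC Asn / AAC Asn — identical.
Codon 4: GAU Asp / GAU Asp — identical.
Codon 5: AGU Ser / UUU Phe — nonsynonymous.
Codon 6: AUC Ile / UUG Leu — nonsynonymous.
Codon 7: CUC Leu / CUC Leu — identical.
Codon 8: CGA Arg / CGA Arg — identical.
Nonsynonymous differences: 3.

3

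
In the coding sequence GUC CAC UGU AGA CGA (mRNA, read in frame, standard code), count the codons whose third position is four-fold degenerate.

Codon 1 GUC (Val): third position 4-fold.
Codon 2 CAC (His): third position 2-fold.
Codon 3 UGU (Cys): third position 2-fold.
Codon 4 AGA (Arg): third position 2-fold.
Codon 5 CGA (Arg): third position 4-fold.
Four-fold degenerate third positions: 2.

2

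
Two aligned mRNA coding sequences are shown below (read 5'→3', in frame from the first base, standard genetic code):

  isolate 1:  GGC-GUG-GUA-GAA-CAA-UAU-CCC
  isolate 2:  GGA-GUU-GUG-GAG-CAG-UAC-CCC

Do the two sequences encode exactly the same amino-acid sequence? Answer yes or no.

Codon 1: GGC Gly / GGA Gly — synonymous.
Codon 2: GUG Val / GUU Val — synonymous.
Codon 3: GUA Val / GUG Val — synonymous.
Codon 4: GAA Glu / GAG Glu — synonymous.
Codon 5: CAA Gln / CAG Gln — synonymous.
Codon 6: UAU Tyr / UAC Tyr — synonymous.
Codon 7: CCC Pro / CCC Pro — identical.
Nonsynonymous differences: 0 → same protein.

yes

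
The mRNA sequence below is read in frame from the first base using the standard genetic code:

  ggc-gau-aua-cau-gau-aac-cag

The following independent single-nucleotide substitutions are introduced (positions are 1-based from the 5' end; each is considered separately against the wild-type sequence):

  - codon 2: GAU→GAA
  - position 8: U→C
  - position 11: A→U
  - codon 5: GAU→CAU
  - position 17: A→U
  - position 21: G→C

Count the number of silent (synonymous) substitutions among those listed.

Codon 2: GAU (Asp) → GAA (Glu) — missense.
Codon 3: AUA (Ile) → ACA (Thr) — missense.
Codon 4: CAU (His) → CUU (Leu) — missense.
Codon 5: GAU (Asp) → CAU (His) — missense.
Codon 6: AAC (Asn) → AUC (Ile) — missense.
Codon 7: CAG (Gln) → CAC (His) — missense.
Synonymous: 0 of 6.

0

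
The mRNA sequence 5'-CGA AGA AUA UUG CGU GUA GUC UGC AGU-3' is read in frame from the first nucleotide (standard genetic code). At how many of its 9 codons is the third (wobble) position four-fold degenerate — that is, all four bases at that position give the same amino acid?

4

Codon 1 CGA (Arg): third position 4-fold.
Codon 2 AGA (Arg): third position 2-fold.
Codon 3 AUA (Ile): third position 3-fold.
Codon 4 UUG (Leu): third position 2-fold.
Codon 5 CGU (Arg): third position 4-fold.
Codon 6 GUA (Val): third position 4-fold.
Codon 7 GUC (Val): third position 4-fold.
Codon 8 UGC (Cys): third position 2-fold.
Codon 9 AGU (Ser): third position 2-fold.
Four-fold degenerate third positions: 4.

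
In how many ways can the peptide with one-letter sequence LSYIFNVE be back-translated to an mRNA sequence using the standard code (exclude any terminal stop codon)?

Leu: 6 codons.
Ser: 6 codons.
Tyr: 2 codons.
Ile: 3 codons.
Phe: 2 codons.
Asn: 2 codons.
Val: 4 codons.
Glu: 2 codons.
6 × 6 × 2 × 3 × 2 × 2 × 4 × 2 = 6912.

6912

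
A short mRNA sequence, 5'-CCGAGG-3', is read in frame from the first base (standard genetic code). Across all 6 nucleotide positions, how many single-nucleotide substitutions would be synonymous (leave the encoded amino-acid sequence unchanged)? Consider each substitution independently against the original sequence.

Codon 1 (CCG, Pro): 3 synonymous substitutions.
Codon 2 (AGG, Arg): 2 synonymous substitutions.
Total: 3 + 2 = 5.

5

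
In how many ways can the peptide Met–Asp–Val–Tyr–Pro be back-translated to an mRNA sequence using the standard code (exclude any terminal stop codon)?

Met: 1 codon.
Asp: 2 codons.
Val: 4 codons.
Tyr: 2 codons.
Pro: 4 codons.
1 × 2 × 4 × 2 × 4 = 64.

64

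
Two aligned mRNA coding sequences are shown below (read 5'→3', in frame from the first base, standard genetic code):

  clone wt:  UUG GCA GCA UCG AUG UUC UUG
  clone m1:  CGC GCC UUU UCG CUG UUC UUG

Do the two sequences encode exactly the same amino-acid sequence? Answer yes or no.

Codon 1: UUG Leu / CGC Arg — nonsynonymous.
Codon 2: GCA Ala / GCC Ala — synonymous.
Codon 3: GCA Ala / UUU Phe — nonsynonymous.
Codon 4: UCG Ser / UCG Ser — identical.
Codon 5: AUG Met / CUG Leu — nonsynonymous.
Codon 6: UUC Phe / UUC Phe — identical.
Codon 7: UUG Leu / UUG Leu — identical.
Nonsynonymous differences: 3 → different protein.

no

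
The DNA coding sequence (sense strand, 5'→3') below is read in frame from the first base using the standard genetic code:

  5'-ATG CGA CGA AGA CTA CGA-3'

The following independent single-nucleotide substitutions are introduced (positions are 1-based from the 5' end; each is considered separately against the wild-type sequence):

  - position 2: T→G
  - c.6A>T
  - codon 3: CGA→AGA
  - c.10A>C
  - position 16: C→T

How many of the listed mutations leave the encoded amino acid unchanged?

Codon 1: ATG (Met) → AGG (Arg) — missense.
Codon 2: CGA (Arg) → CGT (Arg) — synonymous.
Codon 3: CGA (Arg) → AGA (Arg) — synonymous.
Codon 4: AGA (Arg) → CGA (Arg) — synonymous.
Codon 6: CGA (Arg) → TGA (Stop) — nonsense.
Synonymous: 3 of 5.

3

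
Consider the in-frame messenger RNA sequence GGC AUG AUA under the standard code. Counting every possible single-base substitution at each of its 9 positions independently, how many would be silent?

5

Codon 1 (GGC, Gly): 3 synonymous substitutions.
Codon 2 (AUG, Met): 0 synonymous substitutions.
Codon 3 (AUA, Ile): 2 synonymous substitutions.
Total: 3 + 0 + 2 = 5.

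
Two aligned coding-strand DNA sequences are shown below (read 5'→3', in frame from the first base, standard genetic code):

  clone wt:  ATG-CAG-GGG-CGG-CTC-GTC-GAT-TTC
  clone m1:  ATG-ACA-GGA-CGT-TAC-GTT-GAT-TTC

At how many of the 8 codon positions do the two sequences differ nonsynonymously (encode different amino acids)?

Codon 1: ATG Met / ATG Met — identical.
Codon 2: CAG Gln / ACA Thr — nonsynonymous.
Codon 3: GGG Gly / GGA Gly — synonymous.
Codon 4: CGG Arg / CGT Arg — synonymous.
Codon 5: CTC Leu / TAC Tyr — nonsynonymous.
Codon 6: GTC Val / GTT Val — synonymous.
Codon 7: GAT Asp / GAT Asp — identical.
Codon 8: TTC Phe / TTC Phe — identical.
Nonsynonymous differences: 2.

2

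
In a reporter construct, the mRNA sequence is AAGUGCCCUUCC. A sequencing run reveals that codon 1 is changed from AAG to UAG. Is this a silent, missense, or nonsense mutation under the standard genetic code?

nonsense

Position 1 falls in codon 1: AAG → Lys.
After the substitution the codon is UAG → Stop.
The new codon is a stop codon, so this is a nonsense mutation.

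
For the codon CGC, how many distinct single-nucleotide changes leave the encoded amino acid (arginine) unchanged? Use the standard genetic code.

Position 1: none → 0 synonymous.
Position 2: none → 0 synonymous.
Position 3: CGU, CGA, CGG → 3 synonymous.
Total: 0 + 0 + 3 = 3.

3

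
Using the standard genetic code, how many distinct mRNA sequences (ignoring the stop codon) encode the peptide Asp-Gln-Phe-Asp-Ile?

Asp: 2 codons.
Gln: 2 codons.
Phe: 2 codons.
Asp: 2 codons.
Ile: 3 codons.
2 × 2 × 2 × 2 × 3 = 48.

48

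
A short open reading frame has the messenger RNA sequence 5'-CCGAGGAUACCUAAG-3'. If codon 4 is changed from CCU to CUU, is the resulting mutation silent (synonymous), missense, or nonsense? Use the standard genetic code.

Position 11 falls in codon 4: CCU → Pro.
After the substitution the codon is CUU → Leu.
Pro ≠ Leu, so this is a missense mutation.

missense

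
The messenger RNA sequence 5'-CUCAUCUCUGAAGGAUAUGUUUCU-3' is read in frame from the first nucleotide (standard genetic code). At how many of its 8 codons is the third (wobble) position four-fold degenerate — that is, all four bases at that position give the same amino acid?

5

Codon 1 CUC (Leu): third position 4-fold.
Codon 2 AUC (Ile): third position 3-fold.
Codon 3 UCU (Ser): third position 4-fold.
Codon 4 GAA (Glu): third position 2-fold.
Codon 5 GGA (Gly): third position 4-fold.
Codon 6 UAU (Tyr): third position 2-fold.
Codon 7 GUU (Val): third position 4-fold.
Codon 8 UCU (Ser): third position 4-fold.
Four-fold degenerate third positions: 5.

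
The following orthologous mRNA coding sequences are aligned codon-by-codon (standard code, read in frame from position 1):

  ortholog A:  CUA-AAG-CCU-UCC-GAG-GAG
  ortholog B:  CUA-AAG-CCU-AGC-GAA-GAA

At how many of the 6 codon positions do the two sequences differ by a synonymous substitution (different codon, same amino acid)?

Codon 1: CUA Leu / CUA Leu — identical.
Codon 2: AAG Lys / AAG Lys — identical.
Codon 3: CCU Pro / CCU Pro — identical.
Codon 4: UCC Ser / AGC Ser — synonymous.
Codon 5: GAG Glu / GAA Glu — synonymous.
Codon 6: GAG Glu / GAA Glu — synonymous.
Synonymous differences: 3.

3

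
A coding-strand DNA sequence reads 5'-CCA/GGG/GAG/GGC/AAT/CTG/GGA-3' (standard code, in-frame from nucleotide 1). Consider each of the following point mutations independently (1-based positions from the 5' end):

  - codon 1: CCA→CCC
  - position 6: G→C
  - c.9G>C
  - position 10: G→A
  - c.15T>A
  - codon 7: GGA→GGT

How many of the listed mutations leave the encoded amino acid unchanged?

3

Codon 1: CCA (Pro) → CCC (Pro) — synonymous.
Codon 2: GGG (Gly) → GGC (Gly) — synonymous.
Codon 3: GAG (Glu) → GAC (Asp) — missense.
Codon 4: GGC (Gly) → AGC (Ser) — missense.
Codon 5: AAT (Asn) → AAA (Lys) — missense.
Codon 7: GGA (Gly) → GGT (Gly) — synonymous.
Synonymous: 3 of 6.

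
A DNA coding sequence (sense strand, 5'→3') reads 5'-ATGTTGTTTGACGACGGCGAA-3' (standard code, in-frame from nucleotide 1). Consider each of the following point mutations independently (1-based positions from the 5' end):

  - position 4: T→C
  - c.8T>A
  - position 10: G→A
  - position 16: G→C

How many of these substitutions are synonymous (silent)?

1

Codon 2: TTG (Leu) → CTG (Leu) — synonymous.
Codon 3: TTT (Phe) → TAT (Tyr) — missense.
Codon 4: GAC (Asp) → AAC (Asn) — missense.
Codon 6: GGC (Gly) → CGC (Arg) — missense.
Synonymous: 1 of 4.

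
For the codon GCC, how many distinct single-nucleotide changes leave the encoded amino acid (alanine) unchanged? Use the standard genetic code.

Position 1: none → 0 synonymous.
Position 2: none → 0 synonymous.
Position 3: GCT, GCA, GCG → 3 synonymous.
Total: 0 + 0 + 3 = 3.

3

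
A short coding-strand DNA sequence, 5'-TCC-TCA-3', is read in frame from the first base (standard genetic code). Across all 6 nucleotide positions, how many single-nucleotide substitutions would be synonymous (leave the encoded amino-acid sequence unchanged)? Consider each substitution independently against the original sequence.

6

Codon 1 (TCC, Ser): 3 synonymous substitutions.
Codon 2 (TCA, Ser): 3 synonymous substitutions.
Total: 3 + 3 = 6.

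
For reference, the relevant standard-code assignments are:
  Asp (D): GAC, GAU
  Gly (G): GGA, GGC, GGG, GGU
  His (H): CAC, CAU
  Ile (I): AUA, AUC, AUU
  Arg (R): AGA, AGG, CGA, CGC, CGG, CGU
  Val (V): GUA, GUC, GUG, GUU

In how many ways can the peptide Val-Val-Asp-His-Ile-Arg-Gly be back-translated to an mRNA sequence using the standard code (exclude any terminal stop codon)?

4608

Val: 4 codons.
Val: 4 codons.
Asp: 2 codons.
His: 2 codons.
Ile: 3 codons.
Arg: 6 codons.
Gly: 4 codons.
4 × 4 × 2 × 2 × 3 × 6 × 4 = 4608.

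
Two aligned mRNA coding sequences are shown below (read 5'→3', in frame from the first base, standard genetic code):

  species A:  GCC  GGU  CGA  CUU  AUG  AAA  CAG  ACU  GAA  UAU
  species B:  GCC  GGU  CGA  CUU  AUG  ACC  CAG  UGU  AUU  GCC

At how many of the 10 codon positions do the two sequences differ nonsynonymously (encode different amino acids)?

4

Codon 1: GCC Ala / GCC Ala — identical.
Codon 2: GGU Gly / GGU Gly — identical.
Codon 3: CGA Arg / CGA Arg — identical.
Codon 4: CUU Leu / CUU Leu — identical.
Codon 5: AUG Met / AUG Met — identical.
Codon 6: AAA Lys / ACC Thr — nonsynonymous.
Codon 7: CAG Gln / CAG Gln — identical.
Codon 8: ACU Thr / UGU Cys — nonsynonymous.
Codon 9: GAA Glu / AUU Ile — nonsynonymous.
Codon 10: UAU Tyr / GCC Ala — nonsynonymous.
Nonsynonymous differences: 4.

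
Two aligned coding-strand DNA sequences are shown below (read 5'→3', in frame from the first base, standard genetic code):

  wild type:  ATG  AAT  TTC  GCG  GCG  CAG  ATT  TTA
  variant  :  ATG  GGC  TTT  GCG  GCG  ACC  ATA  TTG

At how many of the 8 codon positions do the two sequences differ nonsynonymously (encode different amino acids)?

Codon 1: ATG Met / ATG Met — identical.
Codon 2: AAT Asn / GGC Gly — nonsynonymous.
Codon 3: TTC Phe / TTT Phe — synonymous.
Codon 4: GCG Ala / GCG Ala — identical.
Codon 5: GCG Ala / GCG Ala — identical.
Codon 6: CAG Gln / ACC Thr — nonsynonymous.
Codon 7: ATT Ile / ATA Ile — synonymous.
Codon 8: TTA Leu / TTG Leu — synonymous.
Nonsynonymous differences: 2.

2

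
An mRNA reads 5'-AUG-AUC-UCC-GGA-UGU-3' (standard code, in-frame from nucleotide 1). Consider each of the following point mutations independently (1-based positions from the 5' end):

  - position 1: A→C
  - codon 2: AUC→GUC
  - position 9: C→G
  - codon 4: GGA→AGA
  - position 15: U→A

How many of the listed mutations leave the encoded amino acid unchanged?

1

Codon 1: AUG (Met) → CUG (Leu) — missense.
Codon 2: AUC (Ile) → GUC (Val) — missense.
Codon 3: UCC (Ser) → UCG (Ser) — synonymous.
Codon 4: GGA (Gly) → AGA (Arg) — missense.
Codon 5: UGU (Cys) → UGA (Stop) — nonsense.
Synonymous: 1 of 5.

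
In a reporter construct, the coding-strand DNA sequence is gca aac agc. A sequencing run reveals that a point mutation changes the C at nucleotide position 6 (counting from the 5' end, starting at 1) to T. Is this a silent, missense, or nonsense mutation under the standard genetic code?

silent

Position 6 falls in codon 2: AAC → Asn.
After the substitution the codon is AAT → Asn.
Both encode Asn, so the change is synonymous.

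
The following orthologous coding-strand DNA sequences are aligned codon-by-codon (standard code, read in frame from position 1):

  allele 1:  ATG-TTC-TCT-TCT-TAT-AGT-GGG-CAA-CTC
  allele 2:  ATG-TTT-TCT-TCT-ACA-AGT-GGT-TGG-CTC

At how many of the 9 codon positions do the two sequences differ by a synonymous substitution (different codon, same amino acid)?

2

Codon 1: ATG Met / ATG Met — identical.
Codon 2: TTC Phe / TTT Phe — synonymous.
Codon 3: TCT Ser / TCT Ser — identical.
Codon 4: TCT Ser / TCT Ser — identical.
Codon 5: TAT Tyr / ACA Thr — nonsynonymous.
Codon 6: AGT Ser / AGT Ser — identical.
Codon 7: GGG Gly / GGT Gly — synonymous.
Codon 8: CAA Gln / TGG Trp — nonsynonymous.
Codon 9: CTC Leu / CTC Leu — identical.
Synonymous differences: 2.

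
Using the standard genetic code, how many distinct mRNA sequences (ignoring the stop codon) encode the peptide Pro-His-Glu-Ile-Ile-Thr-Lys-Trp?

1152

Pro: 4 codons.
His: 2 codons.
Glu: 2 codons.
Ile: 3 codons.
Ile: 3 codons.
Thr: 4 codons.
Lys: 2 codons.
Trp: 1 codon.
4 × 2 × 2 × 3 × 3 × 4 × 2 × 1 = 1152.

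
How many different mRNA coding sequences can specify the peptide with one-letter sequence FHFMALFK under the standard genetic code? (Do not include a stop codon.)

Phe: 2 codons.
His: 2 codons.
Phe: 2 codons.
Met: 1 codon.
Ala: 4 codons.
Leu: 6 codons.
Phe: 2 codons.
Lys: 2 codons.
2 × 2 × 2 × 1 × 4 × 6 × 2 × 2 = 768.

768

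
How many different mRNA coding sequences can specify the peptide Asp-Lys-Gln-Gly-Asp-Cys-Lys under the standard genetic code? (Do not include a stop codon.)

256

Asp: 2 codons.
Lys: 2 codons.
Gln: 2 codons.
Gly: 4 codons.
Asp: 2 codons.
Cys: 2 codons.
Lys: 2 codons.
2 × 2 × 2 × 4 × 2 × 2 × 2 = 256.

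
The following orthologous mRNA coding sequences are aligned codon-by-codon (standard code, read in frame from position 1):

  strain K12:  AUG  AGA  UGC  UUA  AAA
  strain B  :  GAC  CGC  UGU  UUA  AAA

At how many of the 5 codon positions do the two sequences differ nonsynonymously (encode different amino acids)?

1

Codon 1: AUG Met / GAC Asp — nonsynonymous.
Codon 2: AGA Arg / CGC Arg — synonymous.
Codon 3: UGC Cys / UGU Cys — synonymous.
Codon 4: UUA Leu / UUA Leu — identical.
Codon 5: AAA Lys / AAA Lys — identical.
Nonsynonymous differences: 1.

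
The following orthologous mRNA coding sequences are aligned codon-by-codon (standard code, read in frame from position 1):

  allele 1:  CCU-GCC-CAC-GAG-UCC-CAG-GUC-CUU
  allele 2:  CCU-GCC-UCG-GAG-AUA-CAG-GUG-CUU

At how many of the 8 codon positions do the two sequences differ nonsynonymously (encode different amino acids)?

2

Codon 1: CCU Pro / CCU Pro — identical.
Codon 2: GCC Ala / GCC Ala — identical.
Codon 3: CAC His / UCG Ser — nonsynonymous.
Codon 4: GAG Glu / GAG Glu — identical.
Codon 5: UCC Ser / AUA Ile — nonsynonymous.
Codon 6: CAG Gln / CAG Gln — identical.
Codon 7: GUC Val / GUG Val — synonymous.
Codon 8: CUU Leu / CUU Leu — identical.
Nonsynonymous differences: 2.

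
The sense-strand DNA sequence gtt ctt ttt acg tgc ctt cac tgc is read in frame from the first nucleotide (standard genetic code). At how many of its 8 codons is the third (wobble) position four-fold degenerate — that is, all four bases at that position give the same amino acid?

4

Codon 1 GTT (Val): third position 4-fold.
Codon 2 CTT (Leu): third position 4-fold.
Codon 3 TTT (Phe): third position 2-fold.
Codon 4 ACG (Thr): third position 4-fold.
Codon 5 TGC (Cys): third position 2-fold.
Codon 6 CTT (Leu): third position 4-fold.
Codon 7 CAC (His): third position 2-fold.
Codon 8 TGC (Cys): third position 2-fold.
Four-fold degenerate third positions: 4.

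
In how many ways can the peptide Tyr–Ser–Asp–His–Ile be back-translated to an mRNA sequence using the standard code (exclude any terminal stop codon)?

Tyr: 2 codons.
Ser: 6 codons.
Asp: 2 codons.
His: 2 codons.
Ile: 3 codons.
2 × 6 × 2 × 2 × 3 = 144.

144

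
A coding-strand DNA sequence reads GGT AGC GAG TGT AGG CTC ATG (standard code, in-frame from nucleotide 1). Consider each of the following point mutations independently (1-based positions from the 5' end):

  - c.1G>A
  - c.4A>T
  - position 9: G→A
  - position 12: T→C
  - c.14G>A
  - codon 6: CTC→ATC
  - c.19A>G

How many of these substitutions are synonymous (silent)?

Codon 1: GGT (Gly) → AGT (Ser) — missense.
Codon 2: AGC (Ser) → TGC (Cys) — missense.
Codon 3: GAG (Glu) → GAA (Glu) — synonymous.
Codon 4: TGT (Cys) → TGC (Cys) — synonymous.
Codon 5: AGG (Arg) → AAG (Lys) — missense.
Codon 6: CTC (Leu) → ATC (Ile) — missense.
Codon 7: ATG (Met) → GTG (Val) — missense.
Synonymous: 2 of 7.

2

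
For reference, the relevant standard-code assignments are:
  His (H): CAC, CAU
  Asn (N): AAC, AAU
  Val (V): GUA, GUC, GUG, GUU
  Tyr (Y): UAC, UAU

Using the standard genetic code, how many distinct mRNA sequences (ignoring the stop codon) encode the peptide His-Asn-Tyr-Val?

32

His: 2 codons.
Asn: 2 codons.
Tyr: 2 codons.
Val: 4 codons.
2 × 2 × 2 × 4 = 32.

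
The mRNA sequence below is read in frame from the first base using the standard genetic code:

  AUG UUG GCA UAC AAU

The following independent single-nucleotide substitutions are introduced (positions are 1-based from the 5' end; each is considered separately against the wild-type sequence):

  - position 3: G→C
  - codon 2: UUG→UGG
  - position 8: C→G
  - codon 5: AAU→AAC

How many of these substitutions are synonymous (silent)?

Codon 1: AUG (Met) → AUC (Ile) — missense.
Codon 2: UUG (Leu) → UGG (Trp) — missense.
Codon 3: GCA (Ala) → GGA (Gly) — missense.
Codon 5: AAU (Asn) → AAC (Asn) — synonymous.
Synonymous: 1 of 4.

1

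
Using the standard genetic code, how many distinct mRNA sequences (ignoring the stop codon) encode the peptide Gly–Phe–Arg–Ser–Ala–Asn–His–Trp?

Gly: 4 codons.
Phe: 2 codons.
Arg: 6 codons.
Ser: 6 codons.
Ala: 4 codons.
Asn: 2 codons.
His: 2 codons.
Trp: 1 codon.
4 × 2 × 6 × 6 × 4 × 2 × 2 × 1 = 4608.

4608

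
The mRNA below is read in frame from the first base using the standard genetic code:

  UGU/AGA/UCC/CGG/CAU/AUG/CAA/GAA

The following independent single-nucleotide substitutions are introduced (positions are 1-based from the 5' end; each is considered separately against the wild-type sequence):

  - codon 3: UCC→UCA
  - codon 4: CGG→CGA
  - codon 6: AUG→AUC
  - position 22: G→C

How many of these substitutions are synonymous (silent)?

2

Codon 3: UCC (Ser) → UCA (Ser) — synonymous.
Codon 4: CGG (Arg) → CGA (Arg) — synonymous.
Codon 6: AUG (Met) → AUC (Ile) — missense.
Codon 8: GAA (Glu) → CAA (Gln) — missense.
Synonymous: 2 of 4.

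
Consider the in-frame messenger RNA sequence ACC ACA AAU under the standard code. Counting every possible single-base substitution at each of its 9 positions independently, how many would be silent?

7

Codon 1 (ACC, Thr): 3 synonymous substitutions.
Codon 2 (ACA, Thr): 3 synonymous substitutions.
Codon 3 (AAU, Asn): 1 synonymous substitution.
Total: 3 + 3 + 1 = 7.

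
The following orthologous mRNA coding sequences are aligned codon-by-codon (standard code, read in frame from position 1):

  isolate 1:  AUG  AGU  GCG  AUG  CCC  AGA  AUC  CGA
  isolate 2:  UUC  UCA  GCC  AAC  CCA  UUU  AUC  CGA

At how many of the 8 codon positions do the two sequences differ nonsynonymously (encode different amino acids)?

Codon 1: AUG Met / UUC Phe — nonsynonymous.
Codon 2: AGU Ser / UCA Ser — synonymous.
Codon 3: GCG Ala / GCC Ala — synonymous.
Codon 4: AUG Met / AAC Asn — nonsynonymous.
Codon 5: CCC Pro / CCA Pro — synonymous.
Codon 6: AGA Arg / UUU Phe — nonsynonymous.
Codon 7: AUC Ile / AUC Ile — identical.
Codon 8: CGA Arg / CGA Arg — identical.
Nonsynonymous differences: 3.

3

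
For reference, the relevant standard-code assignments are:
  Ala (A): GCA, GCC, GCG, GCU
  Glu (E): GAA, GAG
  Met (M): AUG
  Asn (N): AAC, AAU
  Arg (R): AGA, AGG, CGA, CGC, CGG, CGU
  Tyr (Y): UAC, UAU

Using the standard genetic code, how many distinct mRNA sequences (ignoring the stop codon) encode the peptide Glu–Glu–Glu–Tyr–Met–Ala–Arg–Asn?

768

Glu: 2 codons.
Glu: 2 codons.
Glu: 2 codons.
Tyr: 2 codons.
Met: 1 codon.
Ala: 4 codons.
Arg: 6 codons.
Asn: 2 codons.
2 × 2 × 2 × 2 × 1 × 4 × 6 × 2 = 768.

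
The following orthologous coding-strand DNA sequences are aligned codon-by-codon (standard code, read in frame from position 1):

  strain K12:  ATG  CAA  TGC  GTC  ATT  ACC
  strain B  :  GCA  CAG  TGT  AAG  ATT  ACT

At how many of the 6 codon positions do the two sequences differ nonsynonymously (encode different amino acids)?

Codon 1: ATG Met / GCA Ala — nonsynonymous.
Codon 2: CAA Gln / CAG Gln — synonymous.
Codon 3: TGC Cys / TGT Cys — synonymous.
Codon 4: GTC Val / AAG Lys — nonsynonymous.
Codon 5: ATT Ile / ATT Ile — identical.
Codon 6: ACC Thr / ACT Thr — synonymous.
Nonsynonymous differences: 2.

2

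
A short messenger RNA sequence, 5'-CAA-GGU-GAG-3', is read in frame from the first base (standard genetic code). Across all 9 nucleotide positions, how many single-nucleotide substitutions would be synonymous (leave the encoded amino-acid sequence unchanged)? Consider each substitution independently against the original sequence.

5

Codon 1 (CAA, Gln): 1 synonymous substitution.
Codon 2 (GGU, Gly): 3 synonymous substitutions.
Codon 3 (GAG, Glu): 1 synonymous substitution.
Total: 1 + 3 + 1 = 5.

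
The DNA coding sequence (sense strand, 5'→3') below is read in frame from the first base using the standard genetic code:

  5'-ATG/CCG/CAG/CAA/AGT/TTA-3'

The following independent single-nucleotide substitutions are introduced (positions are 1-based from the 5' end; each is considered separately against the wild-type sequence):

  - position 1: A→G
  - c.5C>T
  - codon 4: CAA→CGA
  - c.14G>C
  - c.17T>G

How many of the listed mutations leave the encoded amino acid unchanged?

0

Codon 1: ATG (Met) → GTG (Val) — missense.
Codon 2: CCG (Pro) → CTG (Leu) — missense.
Codon 4: CAA (Gln) → CGA (Arg) — missense.
Codon 5: AGT (Ser) → ACT (Thr) — missense.
Codon 6: TTA (Leu) → TGA (Stop) — nonsense.
Synonymous: 0 of 5.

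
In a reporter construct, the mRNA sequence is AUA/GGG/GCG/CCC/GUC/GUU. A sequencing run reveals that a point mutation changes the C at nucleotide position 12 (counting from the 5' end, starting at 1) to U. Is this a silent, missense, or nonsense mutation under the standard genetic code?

silent

Position 12 falls in codon 4: CCC → Pro.
After the substitution the codon is CCU → Pro.
Both encode Pro, so the change is synonymous.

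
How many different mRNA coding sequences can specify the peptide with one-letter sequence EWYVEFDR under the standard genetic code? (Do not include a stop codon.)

768

Glu: 2 codons.
Trp: 1 codon.
Tyr: 2 codons.
Val: 4 codons.
Glu: 2 codons.
Phe: 2 codons.
Asp: 2 codons.
Arg: 6 codons.
2 × 1 × 2 × 4 × 2 × 2 × 2 × 6 = 768.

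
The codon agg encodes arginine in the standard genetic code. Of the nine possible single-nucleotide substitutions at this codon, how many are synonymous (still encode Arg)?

Position 1: CGG → 1 synonymous.
Position 2: none → 0 synonymous.
Position 3: AGA → 1 synonymous.
Total: 1 + 0 + 1 = 2.

2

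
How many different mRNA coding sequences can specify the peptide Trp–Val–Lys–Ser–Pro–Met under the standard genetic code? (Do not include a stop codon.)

Trp: 1 codon.
Val: 4 codons.
Lys: 2 codons.
Ser: 6 codons.
Pro: 4 codons.
Met: 1 codon.
1 × 4 × 2 × 6 × 4 × 1 = 192.

192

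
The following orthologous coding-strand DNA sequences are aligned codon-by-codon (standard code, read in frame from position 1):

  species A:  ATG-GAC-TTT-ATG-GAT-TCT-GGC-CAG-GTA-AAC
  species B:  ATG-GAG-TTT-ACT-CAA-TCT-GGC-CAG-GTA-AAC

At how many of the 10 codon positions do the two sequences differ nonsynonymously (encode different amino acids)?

3

Codon 1: ATG Met / ATG Met — identical.
Codon 2: GAC Asp / GAG Glu — nonsynonymous.
Codon 3: TTT Phe / TTT Phe — identical.
Codon 4: ATG Met / ACT Thr — nonsynonymous.
Codon 5: GAT Asp / CAA Gln — nonsynonymous.
Codon 6: TCT Ser / TCT Ser — identical.
Codon 7: GGC Gly / GGC Gly — identical.
Codon 8: CAG Gln / CAG Gln — identical.
Codon 9: GTA Val / GTA Val — identical.
Codon 10: AAC Asn / AAC Asn — identical.
Nonsynonymous differences: 3.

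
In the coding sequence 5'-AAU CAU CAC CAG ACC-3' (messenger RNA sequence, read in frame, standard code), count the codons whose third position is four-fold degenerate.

1

Codon 1 AAU (Asn): third position 2-fold.
Codon 2 CAU (His): third position 2-fold.
Codon 3 CAC (His): third position 2-fold.
Codon 4 CAG (Gln): third position 2-fold.
Codon 5 ACC (Thr): third position 4-fold.
Four-fold degenerate third positions: 1.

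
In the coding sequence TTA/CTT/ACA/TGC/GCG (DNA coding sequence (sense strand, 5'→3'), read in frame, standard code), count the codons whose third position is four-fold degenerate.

Codon 1 TTA (Leu): third position 2-fold.
Codon 2 CTT (Leu): third position 4-fold.
Codon 3 ACA (Thr): third position 4-fold.
Codon 4 TGC (Cys): third position 2-fold.
Codon 5 GCG (Ala): third position 4-fold.
Four-fold degenerate third positions: 3.

3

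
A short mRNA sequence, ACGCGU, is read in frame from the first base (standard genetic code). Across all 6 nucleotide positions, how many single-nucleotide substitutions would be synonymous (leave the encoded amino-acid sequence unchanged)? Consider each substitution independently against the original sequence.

Codon 1 (ACG, Thr): 3 synonymous substitutions.
Codon 2 (CGU, Arg): 3 synonymous substitutions.
Total: 3 + 3 = 6.

6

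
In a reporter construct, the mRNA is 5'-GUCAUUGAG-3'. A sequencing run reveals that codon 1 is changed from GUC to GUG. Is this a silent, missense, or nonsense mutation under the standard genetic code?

Position 3 falls in codon 1: GUC → Val.
After the substitution the codon is GUG → Val.
Both encode Val, so the change is synonymous.

silent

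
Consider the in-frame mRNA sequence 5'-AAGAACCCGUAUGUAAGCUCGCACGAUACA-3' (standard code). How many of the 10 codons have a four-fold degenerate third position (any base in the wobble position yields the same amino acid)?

Codon 1 AAG (Lys): third position 2-fold.
Codon 2 AAC (Asn): third position 2-fold.
Codon 3 CCG (Pro): third position 4-fold.
Codon 4 UAU (Tyr): third position 2-fold.
Codon 5 GUA (Val): third position 4-fold.
Codon 6 AGC (Ser): third position 2-fold.
Codon 7 UCG (Ser): third position 4-fold.
Codon 8 CAC (His): third position 2-fold.
Codon 9 GAU (Asp): third position 2-fold.
Codon 10 ACA (Thr): third position 4-fold.
Four-fold degenerate third positions: 4.

4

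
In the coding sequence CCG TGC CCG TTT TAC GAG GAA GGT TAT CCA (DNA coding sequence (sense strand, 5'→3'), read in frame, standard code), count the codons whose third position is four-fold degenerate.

Codon 1 CCG (Pro): third position 4-fold.
Codon 2 TGC (Cys): third position 2-fold.
Codon 3 CCG (Pro): third position 4-fold.
Codon 4 TTT (Phe): third position 2-fold.
Codon 5 TAC (Tyr): third position 2-fold.
Codon 6 GAG (Glu): third position 2-fold.
Codon 7 GAA (Glu): third position 2-fold.
Codon 8 GGT (Gly): third position 4-fold.
Codon 9 TAT (Tyr): third position 2-fold.
Codon 10 CCA (Pro): third position 4-fold.
Four-fold degenerate third positions: 4.

4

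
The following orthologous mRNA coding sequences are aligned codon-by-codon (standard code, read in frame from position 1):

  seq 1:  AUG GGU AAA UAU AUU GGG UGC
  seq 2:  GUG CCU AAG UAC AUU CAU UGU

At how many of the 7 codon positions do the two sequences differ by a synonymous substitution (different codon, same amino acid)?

Codon 1: AUG Met / GUG Val — nonsynonymous.
Codon 2: GGU Gly / CCU Pro — nonsynonymous.
Codon 3: AAA Lys / AAG Lys — synonymous.
Codon 4: UAU Tyr / UAC Tyr — synonymous.
Codon 5: AUU Ile / AUU Ile — identical.
Codon 6: GGG Gly / CAU His — nonsynonymous.
Codon 7: UGC Cys / UGU Cys — synonymous.
Synonymous differences: 3.

3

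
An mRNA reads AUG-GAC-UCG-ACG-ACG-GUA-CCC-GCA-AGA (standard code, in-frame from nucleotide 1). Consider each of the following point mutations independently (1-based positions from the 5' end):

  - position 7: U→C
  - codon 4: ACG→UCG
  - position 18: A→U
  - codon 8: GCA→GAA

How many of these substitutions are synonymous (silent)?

1

Codon 3: UCG (Ser) → CCG (Pro) — missense.
Codon 4: ACG (Thr) → UCG (Ser) — missense.
Codon 6: GUA (Val) → GUU (Val) — synonymous.
Codon 8: GCA (Ala) → GAA (Glu) — missense.
Synonymous: 1 of 4.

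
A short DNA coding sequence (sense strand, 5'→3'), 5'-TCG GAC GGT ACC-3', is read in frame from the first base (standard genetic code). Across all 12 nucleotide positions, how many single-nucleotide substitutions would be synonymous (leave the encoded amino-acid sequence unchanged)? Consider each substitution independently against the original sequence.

10

Codon 1 (TCG, Ser): 3 synonymous substitutions.
Codon 2 (GAC, Asp): 1 synonymous substitution.
Codon 3 (GGT, Gly): 3 synonymous substitutions.
Codon 4 (ACC, Thr): 3 synonymous substitutions.
Total: 3 + 1 + 3 + 3 = 10.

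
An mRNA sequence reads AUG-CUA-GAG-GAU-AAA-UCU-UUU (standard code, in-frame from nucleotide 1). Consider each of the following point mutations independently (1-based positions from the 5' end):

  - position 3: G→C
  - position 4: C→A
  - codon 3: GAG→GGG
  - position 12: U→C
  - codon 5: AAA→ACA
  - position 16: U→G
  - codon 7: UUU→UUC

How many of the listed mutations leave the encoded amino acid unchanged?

2

Codon 1: AUG (Met) → AUC (Ile) — missense.
Codon 2: CUA (Leu) → AUA (Ile) — missense.
Codon 3: GAG (Glu) → GGG (Gly) — missense.
Codon 4: GAU (Asp) → GAC (Asp) — synonymous.
Codon 5: AAA (Lys) → ACA (Thr) — missense.
Codon 6: UCU (Ser) → GCU (Ala) — missense.
Codon 7: UUU (Phe) → UUC (Phe) — synonymous.
Synonymous: 2 of 7.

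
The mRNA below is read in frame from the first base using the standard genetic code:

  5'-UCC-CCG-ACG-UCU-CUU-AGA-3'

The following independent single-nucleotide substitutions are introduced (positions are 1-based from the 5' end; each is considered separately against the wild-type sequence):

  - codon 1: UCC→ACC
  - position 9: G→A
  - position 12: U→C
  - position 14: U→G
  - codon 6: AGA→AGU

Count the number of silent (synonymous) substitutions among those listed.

2

Codon 1: UCC (Ser) → ACC (Thr) — missense.
Codon 3: ACG (Thr) → ACA (Thr) — synonymous.
Codon 4: UCU (Ser) → UCC (Ser) — synonymous.
Codon 5: CUU (Leu) → CGU (Arg) — missense.
Codon 6: AGA (Arg) → AGU (Ser) — missense.
Synonymous: 2 of 5.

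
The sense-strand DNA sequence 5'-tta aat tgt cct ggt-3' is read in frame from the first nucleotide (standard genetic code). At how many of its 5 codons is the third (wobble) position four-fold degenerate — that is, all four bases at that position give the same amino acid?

2

Codon 1 TTA (Leu): third position 2-fold.
Codon 2 AAT (Asn): third position 2-fold.
Codon 3 TGT (Cys): third position 2-fold.
Codon 4 CCT (Pro): third position 4-fold.
Codon 5 GGT (Gly): third position 4-fold.
Four-fold degenerate third positions: 2.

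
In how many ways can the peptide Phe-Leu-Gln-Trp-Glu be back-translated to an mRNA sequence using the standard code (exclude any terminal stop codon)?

Phe: 2 codons.
Leu: 6 codons.
Gln: 2 codons.
Trp: 1 codon.
Glu: 2 codons.
2 × 6 × 2 × 1 × 2 = 48.

48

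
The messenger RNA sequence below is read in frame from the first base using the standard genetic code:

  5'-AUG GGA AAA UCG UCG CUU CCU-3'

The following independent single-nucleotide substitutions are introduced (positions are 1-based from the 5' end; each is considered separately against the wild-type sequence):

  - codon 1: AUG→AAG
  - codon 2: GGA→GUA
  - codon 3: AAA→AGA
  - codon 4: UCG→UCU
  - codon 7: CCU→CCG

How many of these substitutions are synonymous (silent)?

2

Codon 1: AUG (Met) → AAG (Lys) — missense.
Codon 2: GGA (Gly) → GUA (Val) — missense.
Codon 3: AAA (Lys) → AGA (Arg) — missense.
Codon 4: UCG (Ser) → UCU (Ser) — synonymous.
Codon 7: CCU (Pro) → CCG (Pro) — synonymous.
Synonymous: 2 of 5.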